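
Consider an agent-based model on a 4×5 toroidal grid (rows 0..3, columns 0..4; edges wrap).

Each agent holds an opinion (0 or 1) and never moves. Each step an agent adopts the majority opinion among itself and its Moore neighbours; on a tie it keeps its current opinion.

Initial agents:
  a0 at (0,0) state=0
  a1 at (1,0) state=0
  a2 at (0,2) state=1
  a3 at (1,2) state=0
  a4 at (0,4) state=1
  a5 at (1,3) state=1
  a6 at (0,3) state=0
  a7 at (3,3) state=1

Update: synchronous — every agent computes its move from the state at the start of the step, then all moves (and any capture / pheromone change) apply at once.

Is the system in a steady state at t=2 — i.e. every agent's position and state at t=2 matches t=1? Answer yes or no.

no

t=1: a0@(0,0):0 a1@(1,0):0 a2@(0,2):1 a3@(1,2):0 a4@(0,4):1 a5@(1,3):1 a6@(0,3):1 a7@(3,3):1
t=2: a0@(0,0):0 a1@(1,0):0 a2@(0,2):1 a3@(1,2):1 a4@(0,4):1 a5@(1,3):1 a6@(0,3):1 a7@(3,3):1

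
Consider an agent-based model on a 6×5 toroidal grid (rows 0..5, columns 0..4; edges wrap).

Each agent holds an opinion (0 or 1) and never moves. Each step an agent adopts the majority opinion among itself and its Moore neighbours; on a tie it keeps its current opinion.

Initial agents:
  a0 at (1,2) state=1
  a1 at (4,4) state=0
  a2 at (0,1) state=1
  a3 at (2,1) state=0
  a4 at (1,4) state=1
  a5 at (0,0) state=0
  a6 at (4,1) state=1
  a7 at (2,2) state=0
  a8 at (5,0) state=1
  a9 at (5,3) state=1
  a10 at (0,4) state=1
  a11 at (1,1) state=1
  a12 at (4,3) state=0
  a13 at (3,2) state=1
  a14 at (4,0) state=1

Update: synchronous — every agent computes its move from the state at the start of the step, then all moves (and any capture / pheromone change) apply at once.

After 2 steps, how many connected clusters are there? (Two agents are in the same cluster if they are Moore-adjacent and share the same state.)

2

t=1: a0@(1,2):1 a1@(4,4):1 a2@(0,1):1 a3@(2,1):1 a4@(1,4):1 a5@(0,0):1 a6@(4,1):1 a7@(2,2):1 a8@(5,0):1 a9@(5,3):1 a10@(0,4):1 a11@(1,1):1 a12@(4,3):0 a13@(3,2):0 a14@(4,0):1
t=2: a0@(1,2):1 a1@(4,4):1 a2@(0,1):1 a3@(2,1):1 a4@(1,4):1 a5@(0,0):1 a6@(4,1):1 a7@(2,2):1 a8@(5,0):1 a9@(5,3):1 a10@(0,4):1 a11@(1,1):1 a12@(4,3):0 a13@(3,2):1 a14@(4,0):1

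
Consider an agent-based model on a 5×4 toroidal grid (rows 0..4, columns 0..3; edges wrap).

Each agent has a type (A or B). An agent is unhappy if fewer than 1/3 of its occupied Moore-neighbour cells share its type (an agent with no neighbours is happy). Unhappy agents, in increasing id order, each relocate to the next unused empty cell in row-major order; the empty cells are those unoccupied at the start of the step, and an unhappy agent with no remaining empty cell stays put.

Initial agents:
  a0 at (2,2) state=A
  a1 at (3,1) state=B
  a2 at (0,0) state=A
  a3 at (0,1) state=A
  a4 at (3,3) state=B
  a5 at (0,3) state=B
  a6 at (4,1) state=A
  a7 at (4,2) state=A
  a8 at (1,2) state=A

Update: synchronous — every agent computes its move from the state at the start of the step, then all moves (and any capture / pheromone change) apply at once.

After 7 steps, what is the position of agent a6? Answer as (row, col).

t=1: a0@(2,2):A a1@(0,2):B a2@(0,0):A a3@(0,1):A a4@(1,0):B a5@(1,1):B a6@(4,1):A a7@(4,2):A a8@(1,2):A
t=2: a0@(2,2):A a1@(0,3):B a2@(0,0):A a3@(0,1):A a4@(1,0):B a5@(1,1):B a6@(4,1):A a7@(4,2):A a8@(1,2):A
t=3: a0@(2,2):A a1@(0,2):B a2@(0,0):A a3@(0,1):A a4@(1,0):B a5@(1,3):B a6@(4,1):A a7@(4,2):A a8@(1,2):A
t=4: a0@(2,2):A a1@(0,3):B a2@(0,0):A a3@(0,1):A a4@(1,0):B a5@(1,3):B a6@(4,1):A a7@(4,2):A a8@(1,2):A
t=5: (unchanged — steady state)

(4, 1)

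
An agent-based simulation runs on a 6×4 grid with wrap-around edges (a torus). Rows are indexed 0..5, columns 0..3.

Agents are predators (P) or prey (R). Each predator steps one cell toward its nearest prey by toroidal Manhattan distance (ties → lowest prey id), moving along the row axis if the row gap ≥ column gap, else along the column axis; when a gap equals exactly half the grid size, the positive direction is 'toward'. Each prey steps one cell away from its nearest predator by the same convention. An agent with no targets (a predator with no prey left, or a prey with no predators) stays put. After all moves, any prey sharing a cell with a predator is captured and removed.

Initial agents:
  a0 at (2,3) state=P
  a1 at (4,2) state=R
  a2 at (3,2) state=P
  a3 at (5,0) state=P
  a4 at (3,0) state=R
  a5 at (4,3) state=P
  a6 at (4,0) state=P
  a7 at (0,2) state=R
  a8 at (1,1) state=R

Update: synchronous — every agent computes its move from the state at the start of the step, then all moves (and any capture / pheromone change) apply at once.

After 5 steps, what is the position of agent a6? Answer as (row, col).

(5, 0)

t=1: a0@(3,3):P a1@(5,2):R a2@(4,2):P a3@(4,0):P a4@(2,0):R a5@(4,2):P a6@(3,0):P a7@(5,2):R a8@(1,0):R
t=2: a0@(2,3):P a1@(0,2):R a2@(5,2):P a3@(3,0):P a4@(1,0):R a5@(5,2):P a6@(2,0):P a7@(0,2):R a8@(0,0):R
t=3: a0@(1,3):P a1@(1,2):R a2@(0,2):P a3@(2,0):P a4@(0,0):R a5@(0,2):P a6@(1,0):P a7@(1,2):R a8@(5,0):R
t=4: a0@(1,2):P a1@(1,1):R a2@(1,2):P a3@(1,0):P a4@(5,0):R a5@(1,2):P a6@(0,0):P a7@(1,1):R a8@(4,0):R
t=5: a0@(1,1):P a1@(1,0):R a2@(1,1):P a3@(1,1):P a4@(4,0):R a5@(1,1):P a6@(5,0):P a7@(1,0):R a8@(3,0):R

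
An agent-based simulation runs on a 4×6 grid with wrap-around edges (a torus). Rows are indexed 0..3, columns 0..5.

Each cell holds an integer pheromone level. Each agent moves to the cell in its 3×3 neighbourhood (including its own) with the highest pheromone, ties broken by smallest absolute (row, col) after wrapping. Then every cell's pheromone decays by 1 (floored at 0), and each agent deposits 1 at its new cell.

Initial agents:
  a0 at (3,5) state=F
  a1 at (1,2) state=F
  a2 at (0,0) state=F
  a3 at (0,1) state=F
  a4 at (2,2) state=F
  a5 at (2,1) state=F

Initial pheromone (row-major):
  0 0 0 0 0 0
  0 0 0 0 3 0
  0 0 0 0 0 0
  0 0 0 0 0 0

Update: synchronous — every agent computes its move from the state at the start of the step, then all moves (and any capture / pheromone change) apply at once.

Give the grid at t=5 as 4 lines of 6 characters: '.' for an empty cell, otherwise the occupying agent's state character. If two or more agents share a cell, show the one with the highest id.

F.....
......
......
......

t=1: a0@(0,0) a1@(0,1) a2@(0,0) a3@(0,0) a4@(1,1) a5@(1,0) | pheromone: 3 1 0 0 0 0 / 1 1 0 0 2 0 / 0 0 0 0 0 0 / 0 0 0 0 0 0
t=2: a0@(0,0) a1@(0,0) a2@(0,0) a3@(0,0) a4@(0,0) a5@(0,0) | pheromone: 8 0 0 0 0 0 / 0 0 0 0 1 0 / 0 0 0 0 0 0 / 0 0 0 0 0 0
t=3: a0@(0,0) a1@(0,0) a2@(0,0) a3@(0,0) a4@(0,0) a5@(0,0) | pheromone: 13 0 0 0 0 0 / 0 0 0 0 0 0 / 0 0 0 0 0 0 / 0 0 0 0 0 0
t=4: a0@(0,0) a1@(0,0) a2@(0,0) a3@(0,0) a4@(0,0) a5@(0,0) | pheromone: 18 0 0 0 0 0 / 0 0 0 0 0 0 / 0 0 0 0 0 0 / 0 0 0 0 0 0
t=5: a0@(0,0) a1@(0,0) a2@(0,0) a3@(0,0) a4@(0,0) a5@(0,0) | pheromone: 23 0 0 0 0 0 / 0 0 0 0 0 0 / 0 0 0 0 0 0 / 0 0 0 0 0 0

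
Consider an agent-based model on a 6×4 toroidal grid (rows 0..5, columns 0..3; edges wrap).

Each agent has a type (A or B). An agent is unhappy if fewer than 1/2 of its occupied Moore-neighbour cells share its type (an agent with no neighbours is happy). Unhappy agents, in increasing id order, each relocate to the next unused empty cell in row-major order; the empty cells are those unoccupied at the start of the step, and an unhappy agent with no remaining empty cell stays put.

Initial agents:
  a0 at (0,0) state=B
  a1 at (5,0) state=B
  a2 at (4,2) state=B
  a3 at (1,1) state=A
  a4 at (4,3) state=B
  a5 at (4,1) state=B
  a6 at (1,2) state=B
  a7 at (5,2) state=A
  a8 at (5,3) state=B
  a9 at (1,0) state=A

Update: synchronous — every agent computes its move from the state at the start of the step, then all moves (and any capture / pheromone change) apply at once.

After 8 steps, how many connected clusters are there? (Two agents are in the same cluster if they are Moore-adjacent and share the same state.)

t=1: a0@(0,0):B a1@(5,0):B a2@(4,2):B a3@(0,1):A a4@(4,3):B a5@(4,1):B a6@(0,2):B a7@(0,3):A a8@(5,3):B a9@(1,0):A
t=2: a0@(1,1):B a1@(5,0):B a2@(4,2):B a3@(1,2):A a4@(4,3):B a5@(4,1):B a6@(1,3):B a7@(2,0):A a8@(5,3):B a9@(1,0):A
t=3: a0@(0,0):B a1@(5,0):B a2@(4,2):B a3@(0,1):A a4@(4,3):B a5@(4,1):B a6@(0,2):B a7@(0,3):A a8@(5,3):B a9@(2,1):A
t=4: a0@(0,0):B a1@(5,0):B a2@(4,2):B a3@(1,0):A a4@(4,3):B a5@(4,1):B a6@(1,1):B a7@(1,2):A a8@(5,3):B a9@(2,1):A
t=5: a0@(0,0):B a1@(5,0):B a2@(4,2):B a3@(0,1):A a4@(4,3):B a5@(4,1):B a6@(0,2):B a7@(1,2):A a8@(5,3):B a9@(2,1):A
t=6: a0@(0,0):B a1@(5,0):B a2@(4,2):B a3@(0,3):A a4@(4,3):B a5@(4,1):B a6@(1,0):B a7@(1,2):A a8@(5,3):B a9@(2,1):A
t=7: a0@(0,0):B a1@(5,0):B a2@(4,2):B a3@(0,1):A a4@(4,3):B a5@(4,1):B a6@(0,2):B a7@(1,2):A a8@(5,3):B a9@(2,1):A
t=8: a0@(0,0):B a1@(5,0):B a2@(4,2):B a3@(0,3):A a4@(4,3):B a5@(4,1):B a6@(1,0):B a7@(1,2):A a8@(5,3):B a9@(2,1):A

2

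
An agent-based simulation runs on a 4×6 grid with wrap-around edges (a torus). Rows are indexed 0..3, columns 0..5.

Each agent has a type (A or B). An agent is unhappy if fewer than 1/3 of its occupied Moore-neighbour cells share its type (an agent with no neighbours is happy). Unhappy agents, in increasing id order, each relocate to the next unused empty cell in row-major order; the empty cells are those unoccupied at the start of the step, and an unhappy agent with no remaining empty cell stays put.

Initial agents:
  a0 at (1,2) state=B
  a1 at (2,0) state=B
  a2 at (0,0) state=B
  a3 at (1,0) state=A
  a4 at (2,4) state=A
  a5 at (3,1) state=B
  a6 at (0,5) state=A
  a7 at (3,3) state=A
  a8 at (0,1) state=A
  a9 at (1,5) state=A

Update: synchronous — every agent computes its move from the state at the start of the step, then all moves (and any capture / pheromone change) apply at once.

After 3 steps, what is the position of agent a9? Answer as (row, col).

t=1: a0@(0,2):B a1@(2,0):B a2@(0,3):B a3@(1,0):A a4@(2,4):A a5@(3,1):B a6@(0,5):A a7@(3,3):A a8@(0,4):A a9@(1,5):A
t=2: (unchanged — steady state)

(1, 5)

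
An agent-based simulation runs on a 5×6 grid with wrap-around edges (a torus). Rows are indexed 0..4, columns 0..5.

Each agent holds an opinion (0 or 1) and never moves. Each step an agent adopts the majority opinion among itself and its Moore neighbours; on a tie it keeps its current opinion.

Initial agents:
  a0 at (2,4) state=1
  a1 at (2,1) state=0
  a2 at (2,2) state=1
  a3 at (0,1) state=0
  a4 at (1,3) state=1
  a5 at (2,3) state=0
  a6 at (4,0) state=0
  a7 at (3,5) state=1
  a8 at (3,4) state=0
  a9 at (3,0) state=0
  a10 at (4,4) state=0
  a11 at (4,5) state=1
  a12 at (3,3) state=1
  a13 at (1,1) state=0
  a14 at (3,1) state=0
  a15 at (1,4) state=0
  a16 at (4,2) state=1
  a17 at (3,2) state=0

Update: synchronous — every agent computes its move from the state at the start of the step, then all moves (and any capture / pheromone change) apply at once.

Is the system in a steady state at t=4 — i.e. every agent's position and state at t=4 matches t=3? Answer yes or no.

no

t=1: a0@(2,4):1 a1@(2,1):0 a2@(2,2):0 a3@(0,1):0 a4@(1,3):1 a5@(2,3):0 a6@(4,0):0 a7@(3,5):0 a8@(3,4):1 a9@(3,0):0 a10@(4,4):1 a11@(4,5):0 a12@(3,3):1 a13@(1,1):0 a14@(3,1):0 a15@(1,4):0 a16@(4,2):0 a17@(3,2):0
t=2: a0@(2,4):1 a1@(2,1):0 a2@(2,2):0 a3@(0,1):0 a4@(1,3):0 a5@(2,3):0 a6@(4,0):0 a7@(3,5):0 a8@(3,4):1 a9@(3,0):0 a10@(4,4):1 a11@(4,5):0 a12@(3,3):1 a13@(1,1):0 a14@(3,1):0 a15@(1,4):0 a16@(4,2):0 a17@(3,2):0
t=3: a0@(2,4):0 a1@(2,1):0 a2@(2,2):0 a3@(0,1):0 a4@(1,3):0 a5@(2,3):0 a6@(4,0):0 a7@(3,5):0 a8@(3,4):1 a9@(3,0):0 a10@(4,4):1 a11@(4,5):0 a12@(3,3):1 a13@(1,1):0 a14@(3,1):0 a15@(1,4):0 a16@(4,2):0 a17@(3,2):0
t=4: a0@(2,4):0 a1@(2,1):0 a2@(2,2):0 a3@(0,1):0 a4@(1,3):0 a5@(2,3):0 a6@(4,0):0 a7@(3,5):0 a8@(3,4):0 a9@(3,0):0 a10@(4,4):1 a11@(4,5):0 a12@(3,3):0 a13@(1,1):0 a14@(3,1):0 a15@(1,4):0 a16@(4,2):0 a17@(3,2):0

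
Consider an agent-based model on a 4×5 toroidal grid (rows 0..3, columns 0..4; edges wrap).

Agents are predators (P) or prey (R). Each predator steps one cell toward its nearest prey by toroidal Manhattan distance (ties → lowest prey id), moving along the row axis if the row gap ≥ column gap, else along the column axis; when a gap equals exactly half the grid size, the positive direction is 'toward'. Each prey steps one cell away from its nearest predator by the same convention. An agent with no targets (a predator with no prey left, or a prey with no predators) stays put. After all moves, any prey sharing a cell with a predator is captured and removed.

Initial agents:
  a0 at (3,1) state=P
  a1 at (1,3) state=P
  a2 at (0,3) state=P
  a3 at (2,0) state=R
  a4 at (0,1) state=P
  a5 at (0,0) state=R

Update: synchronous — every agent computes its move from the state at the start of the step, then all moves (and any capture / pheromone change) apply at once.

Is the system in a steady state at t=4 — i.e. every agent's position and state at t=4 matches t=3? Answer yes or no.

yes

t=1: a0@(2,1):P a1@(1,4):P a2@(0,4):P a3@(1,0):R a4@(0,0):P
t=2: a0@(1,1):P a1@(1,0):P a2@(1,4):P a4@(1,0):P
t=3: (unchanged — steady state)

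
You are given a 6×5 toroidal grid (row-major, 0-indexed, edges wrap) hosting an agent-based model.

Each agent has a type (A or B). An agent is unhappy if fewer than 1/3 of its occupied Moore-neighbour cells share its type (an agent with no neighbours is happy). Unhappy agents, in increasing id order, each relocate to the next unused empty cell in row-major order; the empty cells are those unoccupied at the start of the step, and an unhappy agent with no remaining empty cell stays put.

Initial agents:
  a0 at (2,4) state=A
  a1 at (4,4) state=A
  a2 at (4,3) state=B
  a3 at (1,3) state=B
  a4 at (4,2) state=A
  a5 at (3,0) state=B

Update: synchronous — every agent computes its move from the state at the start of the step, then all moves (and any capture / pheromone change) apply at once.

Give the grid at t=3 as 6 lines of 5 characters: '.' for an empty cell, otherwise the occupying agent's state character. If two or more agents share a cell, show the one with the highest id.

t=1: a0@(0,0):A a1@(0,1):A a2@(0,2):B a3@(0,3):B a4@(0,4):A a5@(1,0):B
t=2: a0@(0,0):A a1@(0,1):A a2@(0,2):B a3@(0,3):B a4@(0,4):A a5@(1,1):B
t=3: (unchanged — steady state)

AABBA
.B...
.....
.....
.....
.....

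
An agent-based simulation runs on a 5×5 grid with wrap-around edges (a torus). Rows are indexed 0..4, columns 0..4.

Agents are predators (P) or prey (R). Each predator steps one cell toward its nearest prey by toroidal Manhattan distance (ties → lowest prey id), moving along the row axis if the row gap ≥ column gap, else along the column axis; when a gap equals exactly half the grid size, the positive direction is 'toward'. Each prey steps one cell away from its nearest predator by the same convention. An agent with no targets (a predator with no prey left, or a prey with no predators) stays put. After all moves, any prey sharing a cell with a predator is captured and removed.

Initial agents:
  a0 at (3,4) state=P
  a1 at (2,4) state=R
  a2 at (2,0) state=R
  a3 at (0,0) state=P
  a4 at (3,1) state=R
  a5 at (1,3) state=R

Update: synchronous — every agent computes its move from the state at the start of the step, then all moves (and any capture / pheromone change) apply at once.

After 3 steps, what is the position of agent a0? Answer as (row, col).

(0, 4)

t=1: a0@(2,4):P a1@(1,4):R a3@(1,0):P a4@(3,2):R a5@(0,3):R
t=2: a0@(1,4):P a1@(0,4):R a3@(1,4):P a4@(3,1):R a5@(4,3):R
t=3: a0@(0,4):P a1@(4,4):R a3@(0,4):P a4@(4,1):R a5@(3,3):R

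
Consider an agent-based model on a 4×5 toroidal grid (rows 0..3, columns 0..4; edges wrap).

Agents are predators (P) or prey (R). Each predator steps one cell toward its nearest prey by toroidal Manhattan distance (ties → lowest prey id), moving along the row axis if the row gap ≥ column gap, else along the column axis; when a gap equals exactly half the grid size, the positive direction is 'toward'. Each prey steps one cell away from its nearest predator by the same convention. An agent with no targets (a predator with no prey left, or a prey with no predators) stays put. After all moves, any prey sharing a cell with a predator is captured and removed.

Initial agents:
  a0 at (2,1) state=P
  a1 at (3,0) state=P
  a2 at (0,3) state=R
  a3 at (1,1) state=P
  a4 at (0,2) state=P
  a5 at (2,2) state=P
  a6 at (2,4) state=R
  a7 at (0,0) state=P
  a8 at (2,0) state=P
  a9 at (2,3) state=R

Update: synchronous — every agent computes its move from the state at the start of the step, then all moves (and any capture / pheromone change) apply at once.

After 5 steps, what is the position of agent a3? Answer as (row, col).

t=1: a0@(2,0):P a1@(2,0):P a3@(1,2):P a4@(0,3):P a5@(2,3):P a7@(0,4):P a8@(2,4):P
t=2: (unchanged — steady state)

(1, 2)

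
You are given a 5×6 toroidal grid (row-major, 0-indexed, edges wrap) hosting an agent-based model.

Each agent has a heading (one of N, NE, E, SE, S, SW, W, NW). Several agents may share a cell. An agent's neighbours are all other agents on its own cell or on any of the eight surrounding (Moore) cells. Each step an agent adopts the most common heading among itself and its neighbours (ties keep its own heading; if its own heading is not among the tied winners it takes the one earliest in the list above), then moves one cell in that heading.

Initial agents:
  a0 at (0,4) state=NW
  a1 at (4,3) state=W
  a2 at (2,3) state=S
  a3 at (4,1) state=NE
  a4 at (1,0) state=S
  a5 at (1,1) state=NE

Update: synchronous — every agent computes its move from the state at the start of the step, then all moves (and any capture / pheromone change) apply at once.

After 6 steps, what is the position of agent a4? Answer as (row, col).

(3, 2)

t=1: a0@(4,3):NW a1@(4,2):W a2@(3,3):S a3@(3,2):NE a4@(2,0):S a5@(0,2):NE
t=2: a0@(3,4):NE a1@(3,3):NE a2@(4,3):S a3@(2,3):NE a4@(3,0):S a5@(4,3):NE
t=3: a0@(2,5):NE a1@(2,4):NE a2@(3,4):NE a3@(1,4):NE a4@(4,0):S a5@(3,4):NE
t=4: a0@(1,0):NE a1@(1,5):NE a2@(2,5):NE a3@(0,5):NE a4@(0,0):S a5@(2,5):NE
t=5: a0@(0,1):NE a1@(0,0):NE a2@(1,0):NE a3@(4,0):NE a4@(4,1):NE a5@(1,0):NE
t=6: a0@(4,2):NE a1@(4,1):NE a2@(0,1):NE a3@(3,1):NE a4@(3,2):NE a5@(0,1):NE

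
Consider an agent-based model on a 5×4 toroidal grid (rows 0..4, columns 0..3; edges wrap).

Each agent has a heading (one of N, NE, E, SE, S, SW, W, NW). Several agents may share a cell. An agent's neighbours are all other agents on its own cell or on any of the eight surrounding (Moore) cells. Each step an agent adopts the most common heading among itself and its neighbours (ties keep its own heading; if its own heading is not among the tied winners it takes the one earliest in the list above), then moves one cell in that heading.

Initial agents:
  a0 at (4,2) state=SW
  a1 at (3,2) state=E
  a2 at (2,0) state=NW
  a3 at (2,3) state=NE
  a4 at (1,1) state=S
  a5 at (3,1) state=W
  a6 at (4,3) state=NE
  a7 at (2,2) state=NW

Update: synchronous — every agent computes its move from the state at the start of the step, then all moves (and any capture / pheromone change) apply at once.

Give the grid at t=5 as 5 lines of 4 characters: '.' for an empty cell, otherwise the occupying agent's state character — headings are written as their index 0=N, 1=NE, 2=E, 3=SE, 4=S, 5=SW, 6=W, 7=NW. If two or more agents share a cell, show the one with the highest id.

t=1: a0@(0,1):SW a1@(2,3):NE a2@(1,3):NW a3@(1,2):NW a4@(0,0):NW a5@(2,0):NW a6@(3,0):NE a7@(1,1):NW
t=2: a0@(4,0):NW a1@(1,2):NW a2@(0,2):NW a3@(0,1):NW a4@(4,3):NW a5@(1,3):NW a6@(2,1):NE a7@(0,0):NW
t=3: a0@(3,3):NW a1@(0,1):NW a2@(4,1):NW a3@(4,0):NW a4@(3,2):NW a5@(0,2):NW a6@(1,2):NE a7@(4,3):NW
t=4: a0@(2,2):NW a1@(4,0):NW a2@(3,0):NW a3@(3,3):NW a4@(2,1):NW a5@(4,1):NW a6@(0,1):NW a7@(3,2):NW
t=5: a0@(1,1):NW a1@(3,3):NW a2@(2,3):NW a3@(2,2):NW a4@(1,0):NW a5@(3,0):NW a6@(4,0):NW a7@(2,1):NW

....
77..
.777
7..7
7...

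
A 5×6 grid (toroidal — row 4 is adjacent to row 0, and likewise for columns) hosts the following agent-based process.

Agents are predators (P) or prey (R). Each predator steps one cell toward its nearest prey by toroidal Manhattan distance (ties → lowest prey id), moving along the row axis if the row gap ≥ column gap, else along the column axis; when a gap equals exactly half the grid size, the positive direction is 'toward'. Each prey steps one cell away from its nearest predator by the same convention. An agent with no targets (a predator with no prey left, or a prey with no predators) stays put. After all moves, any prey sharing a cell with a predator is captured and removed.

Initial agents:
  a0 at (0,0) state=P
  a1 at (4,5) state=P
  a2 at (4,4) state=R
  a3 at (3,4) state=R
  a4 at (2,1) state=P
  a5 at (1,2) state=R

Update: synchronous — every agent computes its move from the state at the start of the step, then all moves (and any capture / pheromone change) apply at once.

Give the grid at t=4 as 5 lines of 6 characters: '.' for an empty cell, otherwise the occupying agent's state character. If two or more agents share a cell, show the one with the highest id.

t=1: a0@(0,5):P a1@(4,4):P a2@(4,3):R a3@(2,4):R a4@(1,1):P a5@(0,2):R
t=2: a0@(0,4):P a1@(4,3):P a2@(4,2):R a3@(1,4):R a4@(0,1):P a5@(4,2):R
t=3: a0@(1,4):P a1@(4,2):P a3@(2,4):R a4@(4,1):P
t=4: a0@(2,4):P a1@(3,2):P a3@(3,4):R a4@(4,2):P

......
......
....P.
..P.R.
..P...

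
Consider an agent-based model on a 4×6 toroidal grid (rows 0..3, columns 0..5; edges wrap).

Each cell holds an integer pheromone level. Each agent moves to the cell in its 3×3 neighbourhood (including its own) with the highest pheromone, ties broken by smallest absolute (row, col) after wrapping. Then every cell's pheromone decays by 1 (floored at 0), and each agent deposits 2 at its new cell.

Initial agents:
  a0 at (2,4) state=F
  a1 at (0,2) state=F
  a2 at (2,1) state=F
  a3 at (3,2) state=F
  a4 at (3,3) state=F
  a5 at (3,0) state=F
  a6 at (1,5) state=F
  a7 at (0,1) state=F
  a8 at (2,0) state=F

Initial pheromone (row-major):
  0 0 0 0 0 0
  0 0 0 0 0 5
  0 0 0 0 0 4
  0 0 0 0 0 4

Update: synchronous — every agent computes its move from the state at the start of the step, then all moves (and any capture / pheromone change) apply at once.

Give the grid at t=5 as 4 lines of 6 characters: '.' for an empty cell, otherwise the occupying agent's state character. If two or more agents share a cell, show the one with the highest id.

t=1: a0@(1,5) a1@(0,1) a2@(1,0) a3@(0,1) a4@(0,2) a5@(2,5) a6@(1,5) a7@(0,0) a8@(1,5) | pheromone: 2 4 2 0 0 0 / 2 0 0 0 0 10 / 0 0 0 0 0 5 / 0 0 0 0 0 3
t=2: a0@(1,5) a1@(0,1) a2@(1,5) a3@(0,1) a4@(0,1) a5@(1,5) a6@(1,5) a7@(1,5) a8@(1,5) | pheromone: 1 9 1 0 0 0 / 1 0 0 0 0 21 / 0 0 0 0 0 4 / 0 0 0 0 0 2
t=3: a0@(1,5) a1@(0,1) a2@(1,5) a3@(0,1) a4@(0,1) a5@(1,5) a6@(1,5) a7@(1,5) a8@(1,5) | pheromone: 0 14 0 0 0 0 / 0 0 0 0 0 32 / 0 0 0 0 0 3 / 0 0 0 0 0 1
t=4: a0@(1,5) a1@(0,1) a2@(1,5) a3@(0,1) a4@(0,1) a5@(1,5) a6@(1,5) a7@(1,5) a8@(1,5) | pheromone: 0 19 0 0 0 0 / 0 0 0 0 0 43 / 0 0 0 0 0 2 / 0 0 0 0 0 0
t=5: a0@(1,5) a1@(0,1) a2@(1,5) a3@(0,1) a4@(0,1) a5@(1,5) a6@(1,5) a7@(1,5) a8@(1,5) | pheromone: 0 24 0 0 0 0 / 0 0 0 0 0 54 / 0 0 0 0 0 1 / 0 0 0 0 0 0

.F....
.....F
......
......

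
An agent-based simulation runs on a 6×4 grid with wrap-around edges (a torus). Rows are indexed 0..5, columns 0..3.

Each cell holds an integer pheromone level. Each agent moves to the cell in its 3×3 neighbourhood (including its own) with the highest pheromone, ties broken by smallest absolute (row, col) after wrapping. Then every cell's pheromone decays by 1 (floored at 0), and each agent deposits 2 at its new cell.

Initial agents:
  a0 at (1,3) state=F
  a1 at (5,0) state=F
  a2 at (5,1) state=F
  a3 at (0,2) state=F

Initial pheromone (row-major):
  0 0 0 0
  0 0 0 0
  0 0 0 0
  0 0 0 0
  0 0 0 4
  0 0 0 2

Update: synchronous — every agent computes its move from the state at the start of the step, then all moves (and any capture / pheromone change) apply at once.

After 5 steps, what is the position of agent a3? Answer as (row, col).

(4, 3)

t=1: a0@(0,0) a1@(4,3) a2@(0,0) a3@(5,3) | pheromone: 4 0 0 0 / 0 0 0 0 / 0 0 0 0 / 0 0 0 0 / 0 0 0 5 / 0 0 0 3
t=2: a0@(0,0) a1@(4,3) a2@(0,0) a3@(4,3) | pheromone: 7 0 0 0 / 0 0 0 0 / 0 0 0 0 / 0 0 0 0 / 0 0 0 8 / 0 0 0 2
t=3: a0@(0,0) a1@(4,3) a2@(0,0) a3@(4,3) | pheromone: 10 0 0 0 / 0 0 0 0 / 0 0 0 0 / 0 0 0 0 / 0 0 0 11 / 0 0 0 1
t=4: a0@(0,0) a1@(4,3) a2@(0,0) a3@(4,3) | pheromone: 13 0 0 0 / 0 0 0 0 / 0 0 0 0 / 0 0 0 0 / 0 0 0 14 / 0 0 0 0
t=5: a0@(0,0) a1@(4,3) a2@(0,0) a3@(4,3) | pheromone: 16 0 0 0 / 0 0 0 0 / 0 0 0 0 / 0 0 0 0 / 0 0 0 17 / 0 0 0 0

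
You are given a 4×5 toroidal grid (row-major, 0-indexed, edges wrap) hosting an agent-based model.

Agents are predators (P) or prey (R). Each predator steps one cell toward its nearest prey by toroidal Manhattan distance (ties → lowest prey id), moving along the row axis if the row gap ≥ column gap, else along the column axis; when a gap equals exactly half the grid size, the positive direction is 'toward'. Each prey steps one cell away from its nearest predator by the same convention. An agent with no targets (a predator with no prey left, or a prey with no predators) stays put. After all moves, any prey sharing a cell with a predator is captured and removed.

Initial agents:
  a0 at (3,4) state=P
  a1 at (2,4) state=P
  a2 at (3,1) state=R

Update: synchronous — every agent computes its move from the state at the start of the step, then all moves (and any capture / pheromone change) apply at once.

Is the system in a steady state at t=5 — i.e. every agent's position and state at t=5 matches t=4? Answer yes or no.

t=1: a0@(3,0):P a1@(2,0):P a2@(3,2):R
t=2: a0@(3,1):P a1@(2,1):P a2@(3,3):R
t=3: a0@(3,2):P a1@(2,2):P a2@(3,4):R
t=4: a0@(3,3):P a1@(2,3):P a2@(3,0):R
t=5: a0@(3,4):P a1@(2,4):P a2@(3,1):R

no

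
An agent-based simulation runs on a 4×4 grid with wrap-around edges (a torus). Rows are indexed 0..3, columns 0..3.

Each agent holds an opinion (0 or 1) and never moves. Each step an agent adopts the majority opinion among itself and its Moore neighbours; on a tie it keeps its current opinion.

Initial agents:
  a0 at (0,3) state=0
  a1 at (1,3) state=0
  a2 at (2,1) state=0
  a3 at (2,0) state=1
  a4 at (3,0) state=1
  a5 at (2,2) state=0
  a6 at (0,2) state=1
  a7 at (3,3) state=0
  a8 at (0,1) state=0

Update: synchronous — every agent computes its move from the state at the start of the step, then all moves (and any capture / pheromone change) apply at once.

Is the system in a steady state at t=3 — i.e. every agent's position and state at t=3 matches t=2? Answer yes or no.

yes

t=1: a0@(0,3):0 a1@(1,3):0 a2@(2,1):0 a3@(2,0):0 a4@(3,0):0 a5@(2,2):0 a6@(0,2):0 a7@(3,3):0 a8@(0,1):1
t=2: a0@(0,3):0 a1@(1,3):0 a2@(2,1):0 a3@(2,0):0 a4@(3,0):0 a5@(2,2):0 a6@(0,2):0 a7@(3,3):0 a8@(0,1):0
t=3: (unchanged — steady state)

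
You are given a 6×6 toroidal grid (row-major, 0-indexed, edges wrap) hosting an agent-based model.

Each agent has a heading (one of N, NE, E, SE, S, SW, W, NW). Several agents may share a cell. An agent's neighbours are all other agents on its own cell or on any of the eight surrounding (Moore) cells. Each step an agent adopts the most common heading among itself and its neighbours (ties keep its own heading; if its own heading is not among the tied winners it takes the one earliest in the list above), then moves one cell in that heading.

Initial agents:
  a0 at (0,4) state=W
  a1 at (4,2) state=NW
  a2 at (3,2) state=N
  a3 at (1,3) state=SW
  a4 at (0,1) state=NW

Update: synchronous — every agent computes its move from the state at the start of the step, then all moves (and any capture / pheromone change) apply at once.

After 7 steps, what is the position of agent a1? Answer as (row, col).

t=1: a0@(0,3):W a1@(3,1):NW a2@(2,2):N a3@(2,2):SW a4@(5,0):NW
t=2: a0@(0,2):W a1@(2,0):NW a2@(1,2):N a3@(3,1):SW a4@(4,5):NW
t=3: a0@(0,1):W a1@(1,5):NW a2@(0,2):N a3@(4,0):SW a4@(3,4):NW
t=4: a0@(0,0):W a1@(0,4):NW a2@(5,2):N a3@(5,5):SW a4@(2,3):NW
t=5: a0@(0,5):W a1@(5,3):NW a2@(4,2):N a3@(0,4):SW a4@(1,2):NW
t=6: a0@(0,4):W a1@(4,2):NW a2@(3,2):N a3@(1,3):SW a4@(0,1):NW
t=7: a0@(0,3):W a1@(3,1):NW a2@(2,2):N a3@(2,2):SW a4@(5,0):NW

(3, 1)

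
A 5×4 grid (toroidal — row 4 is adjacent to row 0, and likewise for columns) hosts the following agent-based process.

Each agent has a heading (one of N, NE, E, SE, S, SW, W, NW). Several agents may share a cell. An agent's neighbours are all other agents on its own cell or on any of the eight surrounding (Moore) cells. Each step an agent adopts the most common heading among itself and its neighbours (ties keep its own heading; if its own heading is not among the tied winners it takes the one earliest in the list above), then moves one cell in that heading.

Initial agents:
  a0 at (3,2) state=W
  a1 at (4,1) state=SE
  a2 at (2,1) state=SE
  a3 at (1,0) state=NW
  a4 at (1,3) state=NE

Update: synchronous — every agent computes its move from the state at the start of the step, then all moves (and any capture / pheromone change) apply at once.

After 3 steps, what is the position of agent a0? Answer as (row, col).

(1, 1)

t=1: a0@(4,3):SE a1@(0,2):SE a2@(3,2):SE a3@(0,3):NW a4@(0,0):NE
t=2: a0@(0,0):SE a1@(1,3):SE a2@(4,3):SE a3@(1,0):SE a4@(4,1):NE
t=3: a0@(1,1):SE a1@(2,0):SE a2@(0,0):SE a3@(2,1):SE a4@(3,2):NE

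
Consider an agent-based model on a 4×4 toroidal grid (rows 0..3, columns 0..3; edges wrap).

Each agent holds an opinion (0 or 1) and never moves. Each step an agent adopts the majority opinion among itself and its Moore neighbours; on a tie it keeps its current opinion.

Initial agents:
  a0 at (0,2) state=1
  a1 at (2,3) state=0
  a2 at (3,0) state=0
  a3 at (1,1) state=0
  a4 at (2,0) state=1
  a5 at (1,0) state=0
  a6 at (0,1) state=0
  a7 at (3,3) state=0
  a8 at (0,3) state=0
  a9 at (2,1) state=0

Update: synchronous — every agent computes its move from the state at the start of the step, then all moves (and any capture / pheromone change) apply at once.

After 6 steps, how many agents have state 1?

0

t=1: a0@(0,2):0 a1@(2,3):0 a2@(3,0):0 a3@(1,1):0 a4@(2,0):0 a5@(1,0):0 a6@(0,1):0 a7@(3,3):0 a8@(0,3):0 a9@(2,1):0
t=2: (unchanged — steady state)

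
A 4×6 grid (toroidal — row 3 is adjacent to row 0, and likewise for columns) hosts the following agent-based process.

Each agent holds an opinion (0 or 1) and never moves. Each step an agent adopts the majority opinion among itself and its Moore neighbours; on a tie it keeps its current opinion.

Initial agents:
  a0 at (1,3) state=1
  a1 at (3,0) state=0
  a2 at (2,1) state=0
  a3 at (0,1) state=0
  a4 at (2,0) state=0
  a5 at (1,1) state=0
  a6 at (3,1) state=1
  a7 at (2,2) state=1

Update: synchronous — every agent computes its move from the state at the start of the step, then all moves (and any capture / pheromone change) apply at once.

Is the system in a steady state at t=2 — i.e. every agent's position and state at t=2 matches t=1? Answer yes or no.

t=1: a0@(1,3):1 a1@(3,0):0 a2@(2,1):0 a3@(0,1):0 a4@(2,0):0 a5@(1,1):0 a6@(3,1):0 a7@(2,2):1
t=2: a0@(1,3):1 a1@(3,0):0 a2@(2,1):0 a3@(0,1):0 a4@(2,0):0 a5@(1,1):0 a6@(3,1):0 a7@(2,2):0

no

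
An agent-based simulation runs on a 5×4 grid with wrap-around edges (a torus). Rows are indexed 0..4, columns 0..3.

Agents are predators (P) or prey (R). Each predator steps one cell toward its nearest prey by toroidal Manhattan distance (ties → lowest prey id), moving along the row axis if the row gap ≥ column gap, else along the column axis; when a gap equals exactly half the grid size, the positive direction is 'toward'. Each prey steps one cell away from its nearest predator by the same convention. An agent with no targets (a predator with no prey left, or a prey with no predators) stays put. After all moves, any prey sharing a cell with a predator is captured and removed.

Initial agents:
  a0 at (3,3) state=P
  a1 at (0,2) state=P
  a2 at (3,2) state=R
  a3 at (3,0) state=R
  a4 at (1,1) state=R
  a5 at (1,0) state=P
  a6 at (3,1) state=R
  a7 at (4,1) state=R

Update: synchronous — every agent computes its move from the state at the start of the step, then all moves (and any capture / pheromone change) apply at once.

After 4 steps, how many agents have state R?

t=1: a0@(3,2):P a1@(4,2):P a2@(3,1):R a3@(3,1):R a4@(1,2):R a5@(1,1):P a6@(3,0):R a7@(3,1):R
t=2: a0@(3,1):P a1@(3,2):P a2@(3,0):R a3@(3,0):R a4@(1,3):R a5@(1,2):P a6@(3,3):R a7@(3,0):R
t=3: a0@(3,0):P a1@(3,3):P a4@(1,0):R a5@(1,3):P
t=4: a0@(2,0):P a1@(2,3):P a4@(1,1):R a5@(1,0):P

1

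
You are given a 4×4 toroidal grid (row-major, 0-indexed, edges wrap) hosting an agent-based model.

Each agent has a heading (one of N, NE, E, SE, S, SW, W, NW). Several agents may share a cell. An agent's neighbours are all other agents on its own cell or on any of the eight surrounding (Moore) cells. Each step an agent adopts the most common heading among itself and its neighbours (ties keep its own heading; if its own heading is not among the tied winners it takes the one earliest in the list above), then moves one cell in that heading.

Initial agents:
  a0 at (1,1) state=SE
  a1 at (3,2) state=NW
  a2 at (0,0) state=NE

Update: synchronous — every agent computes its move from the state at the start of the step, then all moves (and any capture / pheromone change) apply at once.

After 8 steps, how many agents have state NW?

1

t=1: a0@(2,2):SE a1@(2,1):NW a2@(3,1):NE
t=2: a0@(3,3):SE a1@(1,0):NW a2@(2,2):NE
t=3: a0@(0,0):SE a1@(0,3):NW a2@(1,3):NE
t=4: a0@(1,1):SE a1@(3,2):NW a2@(0,0):NE
t=5: a0@(2,2):SE a1@(2,1):NW a2@(3,1):NE
t=6: a0@(3,3):SE a1@(1,0):NW a2@(2,2):NE
t=7: a0@(0,0):SE a1@(0,3):NW a2@(1,3):NE
t=8: a0@(1,1):SE a1@(3,2):NW a2@(0,0):NE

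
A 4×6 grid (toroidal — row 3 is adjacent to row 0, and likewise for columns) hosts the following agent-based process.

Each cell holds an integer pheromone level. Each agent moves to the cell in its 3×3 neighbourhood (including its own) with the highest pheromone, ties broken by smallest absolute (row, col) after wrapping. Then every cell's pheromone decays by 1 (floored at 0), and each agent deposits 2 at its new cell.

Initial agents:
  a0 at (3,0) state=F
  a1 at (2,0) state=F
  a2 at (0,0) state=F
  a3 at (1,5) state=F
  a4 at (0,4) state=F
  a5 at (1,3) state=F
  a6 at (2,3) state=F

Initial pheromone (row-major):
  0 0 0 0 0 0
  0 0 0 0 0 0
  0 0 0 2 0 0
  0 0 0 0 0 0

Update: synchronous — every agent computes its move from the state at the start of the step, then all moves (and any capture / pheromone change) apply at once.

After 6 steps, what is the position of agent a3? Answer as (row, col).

(0, 0)

t=1: a0@(0,0) a1@(1,0) a2@(0,0) a3@(0,0) a4@(0,3) a5@(2,3) a6@(2,3) | pheromone: 6 0 0 2 0 0 / 2 0 0 0 0 0 / 0 0 0 5 0 0 / 0 0 0 0 0 0
t=2: a0@(0,0) a1@(0,0) a2@(0,0) a3@(0,0) a4@(0,3) a5@(2,3) a6@(2,3) | pheromone: 13 0 0 3 0 0 / 1 0 0 0 0 0 / 0 0 0 8 0 0 / 0 0 0 0 0 0
t=3: a0@(0,0) a1@(0,0) a2@(0,0) a3@(0,0) a4@(0,3) a5@(2,3) a6@(2,3) | pheromone: 20 0 0 4 0 0 / 0 0 0 0 0 0 / 0 0 0 11 0 0 / 0 0 0 0 0 0
t=4: a0@(0,0) a1@(0,0) a2@(0,0) a3@(0,0) a4@(0,3) a5@(2,3) a6@(2,3) | pheromone: 27 0 0 5 0 0 / 0 0 0 0 0 0 / 0 0 0 14 0 0 / 0 0 0 0 0 0
t=5: a0@(0,0) a1@(0,0) a2@(0,0) a3@(0,0) a4@(0,3) a5@(2,3) a6@(2,3) | pheromone: 34 0 0 6 0 0 / 0 0 0 0 0 0 / 0 0 0 17 0 0 / 0 0 0 0 0 0
t=6: a0@(0,0) a1@(0,0) a2@(0,0) a3@(0,0) a4@(0,3) a5@(2,3) a6@(2,3) | pheromone: 41 0 0 7 0 0 / 0 0 0 0 0 0 / 0 0 0 20 0 0 / 0 0 0 0 0 0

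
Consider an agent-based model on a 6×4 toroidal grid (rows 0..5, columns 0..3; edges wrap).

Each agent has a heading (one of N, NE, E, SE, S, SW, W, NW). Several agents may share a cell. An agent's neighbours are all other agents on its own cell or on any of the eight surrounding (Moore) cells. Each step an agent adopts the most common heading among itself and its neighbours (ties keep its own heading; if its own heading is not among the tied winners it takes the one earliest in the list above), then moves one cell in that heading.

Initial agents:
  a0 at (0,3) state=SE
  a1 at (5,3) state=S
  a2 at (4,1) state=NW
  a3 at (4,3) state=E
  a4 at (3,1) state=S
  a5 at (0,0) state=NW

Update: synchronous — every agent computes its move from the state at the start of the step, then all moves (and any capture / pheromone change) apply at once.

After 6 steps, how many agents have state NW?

6

t=1: a0@(1,0):SE a1@(0,3):S a2@(3,0):NW a3@(4,0):E a4@(4,1):S a5@(5,3):NW
t=2: a0@(2,1):SE a1@(1,3):S a2@(2,3):NW a3@(3,3):NW a4@(5,1):S a5@(4,2):NW
t=3: a0@(3,2):SE a1@(2,3):S a2@(1,2):NW a3@(2,2):NW a4@(0,1):S a5@(3,1):NW
t=4: a0@(2,1):NW a1@(1,2):NW a2@(0,1):NW a3@(1,1):NW a4@(1,1):S a5@(2,0):NW
t=5: a0@(1,0):NW a1@(0,1):NW a2@(5,0):NW a3@(0,0):NW a4@(0,0):NW a5@(1,3):NW
t=6: a0@(0,3):NW a1@(5,0):NW a2@(4,3):NW a3@(5,3):NW a4@(5,3):NW a5@(0,2):NW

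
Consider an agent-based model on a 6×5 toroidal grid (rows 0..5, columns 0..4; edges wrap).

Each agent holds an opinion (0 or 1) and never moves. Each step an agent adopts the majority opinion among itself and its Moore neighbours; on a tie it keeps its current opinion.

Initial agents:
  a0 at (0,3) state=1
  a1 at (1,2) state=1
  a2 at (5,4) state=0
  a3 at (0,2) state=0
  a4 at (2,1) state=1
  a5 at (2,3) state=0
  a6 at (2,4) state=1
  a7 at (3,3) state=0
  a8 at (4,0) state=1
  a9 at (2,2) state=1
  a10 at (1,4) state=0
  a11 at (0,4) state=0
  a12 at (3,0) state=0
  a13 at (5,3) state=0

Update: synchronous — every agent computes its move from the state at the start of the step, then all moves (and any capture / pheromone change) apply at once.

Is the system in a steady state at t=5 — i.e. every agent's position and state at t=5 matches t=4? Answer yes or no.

t=1: a0@(0,3):0 a1@(1,2):1 a2@(5,4):0 a3@(0,2):0 a4@(2,1):1 a5@(2,3):0 a6@(2,4):0 a7@(3,3):0 a8@(4,0):0 a9@(2,2):1 a10@(1,4):0 a11@(0,4):0 a12@(3,0):1 a13@(5,3):0
t=2: (unchanged — steady state)

yes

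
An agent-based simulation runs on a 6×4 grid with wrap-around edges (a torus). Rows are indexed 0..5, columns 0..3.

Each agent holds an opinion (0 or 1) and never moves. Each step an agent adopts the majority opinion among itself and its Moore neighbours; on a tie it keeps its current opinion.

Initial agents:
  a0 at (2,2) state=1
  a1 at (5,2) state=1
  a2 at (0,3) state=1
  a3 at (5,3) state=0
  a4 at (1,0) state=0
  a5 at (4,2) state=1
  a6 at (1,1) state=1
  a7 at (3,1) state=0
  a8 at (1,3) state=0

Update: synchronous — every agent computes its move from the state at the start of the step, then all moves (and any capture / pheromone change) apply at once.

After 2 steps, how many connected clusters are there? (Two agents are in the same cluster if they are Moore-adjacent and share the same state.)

2

t=1: a0@(2,2):1 a1@(5,2):1 a2@(0,3):0 a3@(5,3):1 a4@(1,0):0 a5@(4,2):1 a6@(1,1):1 a7@(3,1):1 a8@(1,3):0
t=2: (unchanged — steady state)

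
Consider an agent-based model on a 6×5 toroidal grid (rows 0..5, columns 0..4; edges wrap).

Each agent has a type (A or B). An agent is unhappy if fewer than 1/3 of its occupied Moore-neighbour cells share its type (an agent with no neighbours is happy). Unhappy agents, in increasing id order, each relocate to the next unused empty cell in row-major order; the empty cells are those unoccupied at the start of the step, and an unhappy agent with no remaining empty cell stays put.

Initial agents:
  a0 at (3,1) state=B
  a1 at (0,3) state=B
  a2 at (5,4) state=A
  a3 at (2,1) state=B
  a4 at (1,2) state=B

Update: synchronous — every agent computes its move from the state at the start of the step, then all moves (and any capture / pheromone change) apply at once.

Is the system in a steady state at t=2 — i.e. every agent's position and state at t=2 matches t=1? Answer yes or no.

yes

t=1: a0@(3,1):B a1@(0,3):B a2@(0,0):A a3@(2,1):B a4@(1,2):B
t=2: (unchanged — steady state)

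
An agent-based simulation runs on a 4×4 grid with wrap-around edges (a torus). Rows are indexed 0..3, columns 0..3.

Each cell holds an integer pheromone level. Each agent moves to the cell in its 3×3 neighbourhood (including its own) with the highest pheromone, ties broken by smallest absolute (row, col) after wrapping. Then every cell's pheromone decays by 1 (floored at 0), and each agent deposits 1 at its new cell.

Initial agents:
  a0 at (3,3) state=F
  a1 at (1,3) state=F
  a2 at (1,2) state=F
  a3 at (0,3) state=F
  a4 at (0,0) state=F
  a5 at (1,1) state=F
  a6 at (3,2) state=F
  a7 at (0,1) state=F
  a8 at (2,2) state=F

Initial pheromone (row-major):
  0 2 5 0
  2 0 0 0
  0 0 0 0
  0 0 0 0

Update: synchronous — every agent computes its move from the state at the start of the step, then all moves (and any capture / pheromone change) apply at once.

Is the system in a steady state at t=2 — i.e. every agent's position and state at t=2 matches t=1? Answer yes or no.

t=1: a0@(0,2) a1@(0,2) a2@(0,2) a3@(0,2) a4@(0,1) a5@(0,2) a6@(0,2) a7@(0,2) a8@(1,1) | pheromone: 0 2 11 0 / 1 1 0 0 / 0 0 0 0 / 0 0 0 0
t=2: a0@(0,2) a1@(0,2) a2@(0,2) a3@(0,2) a4@(0,2) a5@(0,2) a6@(0,2) a7@(0,2) a8@(0,2) | pheromone: 0 1 19 0 / 0 0 0 0 / 0 0 0 0 / 0 0 0 0

no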